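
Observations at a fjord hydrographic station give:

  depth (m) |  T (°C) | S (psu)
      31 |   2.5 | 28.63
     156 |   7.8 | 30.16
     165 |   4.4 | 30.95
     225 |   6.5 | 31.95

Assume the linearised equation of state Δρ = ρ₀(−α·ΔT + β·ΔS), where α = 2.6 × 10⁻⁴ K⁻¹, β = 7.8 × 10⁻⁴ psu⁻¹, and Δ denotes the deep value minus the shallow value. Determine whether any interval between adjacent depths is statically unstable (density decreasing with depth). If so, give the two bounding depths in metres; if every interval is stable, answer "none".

Evaluate Δρ/ρ₀ = −αΔT + βΔS across each adjacent pair:
  31–156 m: −αΔT+βΔS = −(2.6 × 10⁻⁴)(+5.3)+(7.8 × 10⁻⁴)(+1.53) = -1.8 × 10⁻⁴ → UNSTABLE
  156–165 m: −αΔT+βΔS = −(2.6 × 10⁻⁴)(-3.4)+(7.8 × 10⁻⁴)(+0.79) = 1.5 × 10⁻³ → stable
  165–225 m: −αΔT+βΔS = −(2.6 × 10⁻⁴)(+2.1)+(7.8 × 10⁻⁴)(+1.00) = 2.3 × 10⁻⁴ → stable
The 31–156 m interval has Δρ < 0: lighter water underlies denser water.

31–156 m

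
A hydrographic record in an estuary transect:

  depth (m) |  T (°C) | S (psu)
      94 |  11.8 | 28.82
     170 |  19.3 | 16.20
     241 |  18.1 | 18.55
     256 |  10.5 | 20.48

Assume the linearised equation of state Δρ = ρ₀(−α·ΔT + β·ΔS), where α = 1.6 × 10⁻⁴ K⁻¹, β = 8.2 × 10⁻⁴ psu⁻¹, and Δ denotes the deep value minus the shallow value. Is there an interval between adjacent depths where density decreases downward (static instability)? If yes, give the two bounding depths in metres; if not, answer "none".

Evaluate Δρ/ρ₀ = −αΔT + βΔS across each adjacent pair:
  94–170 m: −αΔT+βΔS = −(1.6 × 10⁻⁴)(+7.5)+(8.2 × 10⁻⁴)(-12.62) = -0.012 → UNSTABLE
  170–241 m: −αΔT+βΔS = −(1.6 × 10⁻⁴)(-1.2)+(8.2 × 10⁻⁴)(+2.35) = 2.1 × 10⁻³ → stable
  241–256 m: −αΔT+βΔS = −(1.6 × 10⁻⁴)(-7.6)+(8.2 × 10⁻⁴)(+1.93) = 2.8 × 10⁻³ → stable
The 94–170 m interval has Δρ < 0: lighter water underlies denser water.

94–170 m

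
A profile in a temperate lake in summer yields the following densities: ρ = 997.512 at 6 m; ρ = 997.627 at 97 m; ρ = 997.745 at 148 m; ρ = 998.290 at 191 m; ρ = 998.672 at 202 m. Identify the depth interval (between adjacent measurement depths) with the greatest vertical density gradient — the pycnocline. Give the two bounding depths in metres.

Compute the density gradient over each adjacent pair:
  6–97 m: Δρ/Δz = 0.115/91 = 1.3 × 10⁻³ kg m⁻⁴
  97–148 m: Δρ/Δz = 0.118/51 = 2.3 × 10⁻³ kg m⁻⁴
  148–191 m: Δρ/Δz = 0.545/43 = 0.013 kg m⁻⁴
  191–202 m: Δρ/Δz = 0.382/11 = 0.035 kg m⁻⁴
The largest gradient is in the 191–202 m interval — the pycnocline.

191–202 m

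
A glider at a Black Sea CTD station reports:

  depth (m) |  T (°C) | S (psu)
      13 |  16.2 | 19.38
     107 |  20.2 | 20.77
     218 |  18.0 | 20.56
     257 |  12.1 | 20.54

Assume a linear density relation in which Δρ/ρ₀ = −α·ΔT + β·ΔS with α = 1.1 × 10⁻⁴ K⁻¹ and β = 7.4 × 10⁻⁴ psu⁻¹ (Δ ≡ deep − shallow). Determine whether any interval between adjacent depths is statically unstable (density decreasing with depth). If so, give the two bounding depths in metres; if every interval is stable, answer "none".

Evaluate Δρ/ρ₀ = −αΔT + βΔS across each adjacent pair:
  13–107 m: −αΔT+βΔS = −(1.1 × 10⁻⁴)(+4.0)+(7.4 × 10⁻⁴)(+1.39) = 5.9 × 10⁻⁴ → stable
  107–218 m: −αΔT+βΔS = −(1.1 × 10⁻⁴)(-2.2)+(7.4 × 10⁻⁴)(-0.21) = 8.7 × 10⁻⁵ → stable
  218–257 m: −αΔT+βΔS = −(1.1 × 10⁻⁴)(-5.9)+(7.4 × 10⁻⁴)(-0.02) = 6.3 × 10⁻⁴ → stable
Every interval has Δρ > 0: the column is stably stratified throughout.

none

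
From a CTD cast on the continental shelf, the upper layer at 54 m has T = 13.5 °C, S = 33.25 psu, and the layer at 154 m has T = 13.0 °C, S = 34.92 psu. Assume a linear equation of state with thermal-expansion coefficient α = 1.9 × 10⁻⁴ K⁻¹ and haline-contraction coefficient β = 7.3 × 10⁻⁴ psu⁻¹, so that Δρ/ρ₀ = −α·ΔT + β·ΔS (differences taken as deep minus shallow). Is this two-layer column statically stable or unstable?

ΔT = 13.0 − 13.5 = -0.5 K and ΔS = 34.92 − 33.25 = +1.67 psu (deep − shallow).
−αΔT = 9.50 × 10⁻⁵; βΔS = 1.2191 × 10⁻³; sum Δρ/ρ₀ = 1.3141 × 10⁻³.
Δρ/ρ₀ > 0, so Δρ > 0: deeper water is denser → statically stable.

stable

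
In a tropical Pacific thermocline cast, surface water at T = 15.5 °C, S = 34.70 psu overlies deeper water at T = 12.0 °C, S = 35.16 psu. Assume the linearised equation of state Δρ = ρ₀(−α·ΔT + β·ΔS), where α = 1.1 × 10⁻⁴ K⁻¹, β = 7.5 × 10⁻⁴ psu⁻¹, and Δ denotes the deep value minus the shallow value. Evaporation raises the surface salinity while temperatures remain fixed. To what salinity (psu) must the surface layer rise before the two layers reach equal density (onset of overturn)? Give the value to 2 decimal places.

35.67 psu

Neutral buoyancy requires −α(T_deep − T_surf) + β(S_deep − S_surf′) = 0.
S_surf′ = S_deep − (α/β)·ΔT = 35.16 − (1.1 × 10⁻⁴/7.5 × 10⁻⁴)·(-3.5) = 35.6733 psu.
Increase required: 35.6733 − 34.70 = 0.9733 psu.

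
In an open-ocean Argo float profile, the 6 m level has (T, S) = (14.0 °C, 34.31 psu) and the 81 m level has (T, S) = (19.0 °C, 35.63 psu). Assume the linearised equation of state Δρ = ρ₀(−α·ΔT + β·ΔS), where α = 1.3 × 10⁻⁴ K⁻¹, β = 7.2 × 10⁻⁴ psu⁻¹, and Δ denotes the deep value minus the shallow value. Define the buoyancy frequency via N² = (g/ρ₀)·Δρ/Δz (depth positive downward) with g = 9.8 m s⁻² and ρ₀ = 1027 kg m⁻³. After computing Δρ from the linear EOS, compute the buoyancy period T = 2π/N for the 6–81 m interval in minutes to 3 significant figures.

ΔT = +5.0 K, ΔS = +1.32 psu (deep − shallow).
Δρ/ρ₀ = −αΔT + βΔS = -6.50 × 10⁻⁴ + 9.504 × 10⁻⁴ = 3.004 × 10⁻⁴, so Δρ ≈ 0.3085 kg m⁻³.
N² = (g/ρ₀)·Δρ/Δz = g·(Δρ/ρ₀)/Δz = 9.8 × 3.004 × 10⁻⁴ / 75 = 3.9252 × 10⁻⁵ s⁻².
N = √(3.9252 × 10⁻⁵) = 6.2651 × 10⁻³ rad s⁻¹ → T = 2π/N = 1.0029 × 10³ s = 16.715 min ≈ 16.7 min.

16.7 min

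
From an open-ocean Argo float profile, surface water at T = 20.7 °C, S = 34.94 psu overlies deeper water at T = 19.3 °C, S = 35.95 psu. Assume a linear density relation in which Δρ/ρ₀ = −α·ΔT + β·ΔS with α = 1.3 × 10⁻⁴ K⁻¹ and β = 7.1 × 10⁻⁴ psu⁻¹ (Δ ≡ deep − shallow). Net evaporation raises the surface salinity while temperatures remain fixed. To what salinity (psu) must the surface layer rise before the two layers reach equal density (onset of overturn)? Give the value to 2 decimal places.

Neutral buoyancy requires −α(T_deep − T_surf) + β(S_deep − S_surf′) = 0.
S_surf′ = S_deep − (α/β)·ΔT = 35.95 − (1.3 × 10⁻⁴/7.1 × 10⁻⁴)·(-1.4) = 36.2063 psu.
Increase required: 36.2063 − 34.94 = 1.2663 psu.

36.21 psu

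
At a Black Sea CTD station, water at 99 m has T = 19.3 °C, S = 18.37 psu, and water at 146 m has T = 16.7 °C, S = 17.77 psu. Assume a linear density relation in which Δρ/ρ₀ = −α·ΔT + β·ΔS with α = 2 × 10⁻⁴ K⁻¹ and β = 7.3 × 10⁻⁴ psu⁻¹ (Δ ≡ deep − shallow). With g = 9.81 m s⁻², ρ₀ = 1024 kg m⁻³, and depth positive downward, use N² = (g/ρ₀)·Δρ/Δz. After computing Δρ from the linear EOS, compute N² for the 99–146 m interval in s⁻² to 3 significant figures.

1.71 × 10⁻⁵ s⁻²

ΔT = -2.6 K, ΔS = -0.60 psu (deep − shallow).
Δρ/ρ₀ = −αΔT + βΔS = 5.20 × 10⁻⁴ − 4.38 × 10⁻⁴ = 8.20 × 10⁻⁵, so Δρ ≈ 0.08397 kg m⁻³.
N² = (g/ρ₀)·Δρ/Δz = g·(Δρ/ρ₀)/Δz = 9.81 × 8.20 × 10⁻⁵ / 47 = 1.7115 × 10⁻⁵ s⁻² ≈ 1.71 × 10⁻⁵ s⁻².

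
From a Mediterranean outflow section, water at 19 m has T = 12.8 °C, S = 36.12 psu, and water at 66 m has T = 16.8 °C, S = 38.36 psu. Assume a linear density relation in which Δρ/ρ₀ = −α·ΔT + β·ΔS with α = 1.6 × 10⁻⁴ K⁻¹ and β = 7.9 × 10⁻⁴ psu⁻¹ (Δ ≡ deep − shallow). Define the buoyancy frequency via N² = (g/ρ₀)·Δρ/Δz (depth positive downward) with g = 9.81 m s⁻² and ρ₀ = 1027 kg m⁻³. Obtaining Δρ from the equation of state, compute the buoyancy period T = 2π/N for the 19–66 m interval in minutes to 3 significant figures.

ΔT = +4.0 K, ΔS = +2.24 psu (deep − shallow).
Δρ/ρ₀ = −αΔT + βΔS = -6.40 × 10⁻⁴ + 1.7696 × 10⁻³ = 1.1296 × 10⁻³, so Δρ ≈ 1.160 kg m⁻³.
N² = (g/ρ₀)·Δρ/Δz = g·(Δρ/ρ₀)/Δz = 9.81 × 1.1296 × 10⁻³ / 47 = 2.3577 × 10⁻⁴ s⁻².
N = √(2.3577 × 10⁻⁴) = 0.015355 rad s⁻¹ → T = 2π/N = 409.19 s = 6.8198 min ≈ 6.82 min.

6.82 min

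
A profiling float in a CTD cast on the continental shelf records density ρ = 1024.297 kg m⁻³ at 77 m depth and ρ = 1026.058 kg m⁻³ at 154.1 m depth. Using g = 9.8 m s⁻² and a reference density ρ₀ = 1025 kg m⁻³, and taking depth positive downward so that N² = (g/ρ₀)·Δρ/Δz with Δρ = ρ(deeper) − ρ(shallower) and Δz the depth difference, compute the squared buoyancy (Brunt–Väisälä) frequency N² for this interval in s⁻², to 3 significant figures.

2.18 × 10⁻⁴ s⁻²

Δρ = 1026.058 − 1024.297 = 1.761 kg m⁻³ over Δz = 154.1 − 77 = 77.1 m.
N² = (9.8/1025) × (1.761/77.1) = 2.1838 × 10⁻⁴ s⁻² ≈ 2.18 × 10⁻⁴ s⁻².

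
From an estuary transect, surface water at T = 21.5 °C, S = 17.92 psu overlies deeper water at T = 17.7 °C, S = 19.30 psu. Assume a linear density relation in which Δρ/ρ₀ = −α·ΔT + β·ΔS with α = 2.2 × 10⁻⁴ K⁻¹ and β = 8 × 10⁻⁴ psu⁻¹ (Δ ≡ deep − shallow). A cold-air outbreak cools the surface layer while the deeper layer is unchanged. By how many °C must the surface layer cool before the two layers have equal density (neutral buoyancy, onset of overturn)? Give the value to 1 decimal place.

Neutral buoyancy requires Δρ = 0, i.e. −α(T_deep − T_surf′) + β(S_deep − S_surf) = 0.
T_surf′ = T_deep − (β/α)·ΔS = 17.7 − (8 × 10⁻⁴/2.2 × 10⁻⁴)·(+1.38) = 12.682 °C.
Cooling required: 21.5 − (12.682) = 8.818 °C.

8.8 °C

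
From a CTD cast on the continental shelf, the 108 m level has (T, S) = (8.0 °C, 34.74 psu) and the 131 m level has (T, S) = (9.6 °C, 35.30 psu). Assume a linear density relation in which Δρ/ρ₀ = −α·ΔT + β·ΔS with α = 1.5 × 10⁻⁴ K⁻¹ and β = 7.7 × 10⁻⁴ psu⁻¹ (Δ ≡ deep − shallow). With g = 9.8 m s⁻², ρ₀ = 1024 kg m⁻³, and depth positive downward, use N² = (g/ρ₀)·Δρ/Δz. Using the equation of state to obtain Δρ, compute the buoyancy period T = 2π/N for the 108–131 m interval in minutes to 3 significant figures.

11.6 min

ΔT = +1.6 K, ΔS = +0.56 psu (deep − shallow).
Δρ/ρ₀ = −αΔT + βΔS = -2.40 × 10⁻⁴ + 4.312 × 10⁻⁴ = 1.912 × 10⁻⁴, so Δρ ≈ 0.1958 kg m⁻³.
N² = (g/ρ₀)·Δρ/Δz = g·(Δρ/ρ₀)/Δz = 9.8 × 1.912 × 10⁻⁴ / 23 = 8.1468 × 10⁻⁵ s⁻².
N = √(8.1468 × 10⁻⁵) = 9.0260 × 10⁻³ rad s⁻¹ → T = 2π/N = 696.12 s = 11.602 min ≈ 11.6 min.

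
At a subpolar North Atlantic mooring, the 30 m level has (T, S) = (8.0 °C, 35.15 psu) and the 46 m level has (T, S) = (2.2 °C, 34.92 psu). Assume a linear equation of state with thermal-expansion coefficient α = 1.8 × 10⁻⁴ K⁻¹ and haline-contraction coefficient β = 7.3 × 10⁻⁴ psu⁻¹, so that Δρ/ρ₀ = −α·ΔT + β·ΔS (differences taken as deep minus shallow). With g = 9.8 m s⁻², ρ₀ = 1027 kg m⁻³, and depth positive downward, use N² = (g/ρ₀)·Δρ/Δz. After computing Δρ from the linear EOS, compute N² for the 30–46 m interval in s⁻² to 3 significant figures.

ΔT = -5.8 K, ΔS = -0.23 psu (deep − shallow).
Δρ/ρ₀ = −αΔT + βΔS = 1.044 × 10⁻³ − 1.679 × 10⁻⁴ = 8.761 × 10⁻⁴, so Δρ ≈ 0.8998 kg m⁻³.
N² = (g/ρ₀)·Δρ/Δz = g·(Δρ/ρ₀)/Δz = 9.8 × 8.761 × 10⁻⁴ / 16 = 5.3661 × 10⁻⁴ s⁻² ≈ 5.37 × 10⁻⁴ s⁻².

5.37 × 10⁻⁴ s⁻²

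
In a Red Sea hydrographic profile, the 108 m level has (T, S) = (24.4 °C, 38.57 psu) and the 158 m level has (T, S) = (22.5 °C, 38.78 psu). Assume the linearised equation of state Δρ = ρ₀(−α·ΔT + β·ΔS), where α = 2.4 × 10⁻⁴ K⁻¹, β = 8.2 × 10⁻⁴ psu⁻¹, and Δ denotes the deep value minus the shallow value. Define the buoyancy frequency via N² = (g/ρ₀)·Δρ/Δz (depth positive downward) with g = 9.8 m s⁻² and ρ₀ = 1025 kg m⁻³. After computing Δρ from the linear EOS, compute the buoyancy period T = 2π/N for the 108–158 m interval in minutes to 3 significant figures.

9.44 min

ΔT = -1.9 K, ΔS = +0.21 psu (deep − shallow).
Δρ/ρ₀ = −αΔT + βΔS = 4.56 × 10⁻⁴ + 1.722 × 10⁻⁴ = 6.282 × 10⁻⁴, so Δρ ≈ 0.6439 kg m⁻³.
N² = (g/ρ₀)·Δρ/Δz = g·(Δρ/ρ₀)/Δz = 9.8 × 6.282 × 10⁻⁴ / 50 = 1.2313 × 10⁻⁴ s⁻².
N = √(1.2313 × 10⁻⁴) = 0.011096 rad s⁻¹ → T = 2π/N = 566.26 s = 9.4377 min ≈ 9.44 min.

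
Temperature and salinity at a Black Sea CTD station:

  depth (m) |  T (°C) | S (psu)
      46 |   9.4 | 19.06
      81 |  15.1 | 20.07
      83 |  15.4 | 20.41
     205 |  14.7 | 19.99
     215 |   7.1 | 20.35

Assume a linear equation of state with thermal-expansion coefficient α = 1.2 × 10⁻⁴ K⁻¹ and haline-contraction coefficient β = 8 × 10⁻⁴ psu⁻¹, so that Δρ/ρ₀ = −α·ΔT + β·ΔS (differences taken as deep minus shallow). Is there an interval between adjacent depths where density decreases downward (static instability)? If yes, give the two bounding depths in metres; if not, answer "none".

Evaluate Δρ/ρ₀ = −αΔT + βΔS across each adjacent pair:
  46–81 m: −αΔT+βΔS = −(1.2 × 10⁻⁴)(+5.7)+(8 × 10⁻⁴)(+1.01) = 1.2 × 10⁻⁴ → stable
  81–83 m: −αΔT+βΔS = −(1.2 × 10⁻⁴)(+0.3)+(8 × 10⁻⁴)(+0.34) = 2.4 × 10⁻⁴ → stable
  83–205 m: −αΔT+βΔS = −(1.2 × 10⁻⁴)(-0.7)+(8 × 10⁻⁴)(-0.42) = -2.5 × 10⁻⁴ → UNSTABLE
  205–215 m: −αΔT+βΔS = −(1.2 × 10⁻⁴)(-7.6)+(8 × 10⁻⁴)(+0.36) = 1.2 × 10⁻³ → stable
The 83–205 m interval has Δρ < 0: lighter water underlies denser water.

83–205 m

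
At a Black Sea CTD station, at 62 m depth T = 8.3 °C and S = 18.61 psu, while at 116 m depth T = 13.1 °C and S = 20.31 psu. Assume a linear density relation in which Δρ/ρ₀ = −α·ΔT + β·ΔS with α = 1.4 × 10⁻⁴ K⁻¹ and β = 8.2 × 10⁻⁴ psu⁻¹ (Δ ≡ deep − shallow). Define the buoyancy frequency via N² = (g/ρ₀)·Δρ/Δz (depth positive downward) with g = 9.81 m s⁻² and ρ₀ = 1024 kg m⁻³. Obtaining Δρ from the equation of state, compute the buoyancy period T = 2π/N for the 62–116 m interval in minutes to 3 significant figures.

9.14 min

ΔT = +4.8 K, ΔS = +1.70 psu (deep − shallow).
Δρ/ρ₀ = −αΔT + βΔS = -6.72 × 10⁻⁴ + 1.394 × 10⁻³ = 7.22 × 10⁻⁴, so Δρ ≈ 0.7393 kg m⁻³.
N² = (g/ρ₀)·Δρ/Δz = g·(Δρ/ρ₀)/Δz = 9.81 × 7.22 × 10⁻⁴ / 54 = 1.3116 × 10⁻⁴ s⁻².
N = √(1.3116 × 10⁻⁴) = 0.011453 rad s⁻¹ → T = 2π/N = 548.61 s = 9.1435 min ≈ 9.14 min.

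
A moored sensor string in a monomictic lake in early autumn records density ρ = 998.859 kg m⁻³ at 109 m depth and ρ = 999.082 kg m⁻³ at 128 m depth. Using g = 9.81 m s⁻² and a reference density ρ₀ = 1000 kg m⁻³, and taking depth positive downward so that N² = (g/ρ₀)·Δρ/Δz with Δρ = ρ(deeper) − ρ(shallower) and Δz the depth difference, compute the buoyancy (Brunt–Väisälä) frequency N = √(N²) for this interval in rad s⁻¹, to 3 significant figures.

Δρ = 999.082 − 998.859 = 0.223 kg m⁻³ over Δz = 128 − 109 = 19 m.
N² = (9.81/1000) × (0.223/19) = 1.1514 × 10⁻⁴ s⁻².
N = √(1.1514 × 10⁻⁴) = 0.010730 rad s⁻¹ ≈ 0.0107 rad s⁻¹.

0.0107 rad s⁻¹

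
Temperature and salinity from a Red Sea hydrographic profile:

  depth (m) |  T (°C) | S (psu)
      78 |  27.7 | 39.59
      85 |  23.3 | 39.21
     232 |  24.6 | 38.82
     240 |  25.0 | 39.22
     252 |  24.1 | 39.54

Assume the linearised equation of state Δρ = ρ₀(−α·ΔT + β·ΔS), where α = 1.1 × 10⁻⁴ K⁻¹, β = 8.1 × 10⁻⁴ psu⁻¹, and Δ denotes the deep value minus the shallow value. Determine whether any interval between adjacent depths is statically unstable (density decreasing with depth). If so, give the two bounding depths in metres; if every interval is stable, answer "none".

85–232 m

Evaluate Δρ/ρ₀ = −αΔT + βΔS across each adjacent pair:
  78–85 m: −αΔT+βΔS = −(1.1 × 10⁻⁴)(-4.4)+(8.1 × 10⁻⁴)(-0.38) = 1.8 × 10⁻⁴ → stable
  85–232 m: −αΔT+βΔS = −(1.1 × 10⁻⁴)(+1.3)+(8.1 × 10⁻⁴)(-0.39) = -4.6 × 10⁻⁴ → UNSTABLE
  232–240 m: −αΔT+βΔS = −(1.1 × 10⁻⁴)(+0.4)+(8.1 × 10⁻⁴)(+0.40) = 2.8 × 10⁻⁴ → stable
  240–252 m: −αΔT+βΔS = −(1.1 × 10⁻⁴)(-0.9)+(8.1 × 10⁻⁴)(+0.32) = 3.6 × 10⁻⁴ → stable
The 85–232 m interval has Δρ < 0: lighter water underlies denser water.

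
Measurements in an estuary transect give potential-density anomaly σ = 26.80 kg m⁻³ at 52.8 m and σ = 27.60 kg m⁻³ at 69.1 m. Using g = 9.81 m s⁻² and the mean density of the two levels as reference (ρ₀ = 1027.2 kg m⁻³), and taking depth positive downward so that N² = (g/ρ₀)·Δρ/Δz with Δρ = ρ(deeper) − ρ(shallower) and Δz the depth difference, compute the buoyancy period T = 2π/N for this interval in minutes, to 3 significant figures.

4.84 min

Δρ = 1027.60 − 1026.80 = 0.80 kg m⁻³ over Δz = 69.1 − 52.8 = 16.3 m.
N² = (9.81/1027.2) × (0.80/16.3) = 4.6872 × 10⁻⁴ s⁻².
N = √(4.6872 × 10⁻⁴) = 0.021650 rad s⁻¹, so T = 2π/N = 290.22 s = 4.8370 min ≈ 4.84 min.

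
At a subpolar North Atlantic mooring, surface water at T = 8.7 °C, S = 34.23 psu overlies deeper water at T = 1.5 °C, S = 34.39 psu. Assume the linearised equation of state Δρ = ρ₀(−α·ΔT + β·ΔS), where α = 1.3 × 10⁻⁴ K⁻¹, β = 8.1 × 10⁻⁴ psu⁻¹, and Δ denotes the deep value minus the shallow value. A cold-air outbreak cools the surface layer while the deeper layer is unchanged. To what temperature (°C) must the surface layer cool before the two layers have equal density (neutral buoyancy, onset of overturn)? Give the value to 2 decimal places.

0.50 °C

Neutral buoyancy requires Δρ = 0, i.e. −α(T_deep − T_surf′) + β(S_deep − S_surf) = 0.
T_surf′ = T_deep − (β/α)·ΔS = 1.5 − (8.1 × 10⁻⁴/1.3 × 10⁻⁴)·(+0.16) = 0.5031 °C.
Cooling required: 8.7 − (0.5031) = 8.1969 °C.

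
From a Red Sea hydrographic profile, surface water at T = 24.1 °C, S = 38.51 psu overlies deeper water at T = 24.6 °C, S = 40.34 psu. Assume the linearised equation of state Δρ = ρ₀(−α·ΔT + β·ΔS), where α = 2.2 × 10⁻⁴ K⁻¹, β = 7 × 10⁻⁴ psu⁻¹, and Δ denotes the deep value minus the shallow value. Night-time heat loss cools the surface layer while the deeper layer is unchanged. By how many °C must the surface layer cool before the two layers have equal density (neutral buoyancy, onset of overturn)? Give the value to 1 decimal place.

5.3 °C

Neutral buoyancy requires Δρ = 0, i.e. −α(T_deep − T_surf′) + β(S_deep − S_surf) = 0.
T_surf′ = T_deep − (β/α)·ΔS = 24.6 − (7 × 10⁻⁴/2.2 × 10⁻⁴)·(+1.83) = 18.777 °C.
Cooling required: 24.1 − (18.777) = 5.323 °C.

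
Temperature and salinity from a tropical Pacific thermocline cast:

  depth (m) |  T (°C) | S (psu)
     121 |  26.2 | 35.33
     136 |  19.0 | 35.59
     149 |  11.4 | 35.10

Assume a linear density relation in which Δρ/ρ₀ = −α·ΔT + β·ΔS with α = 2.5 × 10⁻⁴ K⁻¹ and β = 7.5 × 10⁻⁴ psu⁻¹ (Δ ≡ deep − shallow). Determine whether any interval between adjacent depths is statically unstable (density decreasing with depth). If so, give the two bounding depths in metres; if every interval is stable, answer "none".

none

Evaluate Δρ/ρ₀ = −αΔT + βΔS across each adjacent pair:
  121–136 m: −αΔT+βΔS = −(2.5 × 10⁻⁴)(-7.2)+(7.5 × 10⁻⁴)(+0.26) = 2.0 × 10⁻³ → stable
  136–149 m: −αΔT+βΔS = −(2.5 × 10⁻⁴)(-7.6)+(7.5 × 10⁻⁴)(-0.49) = 1.5 × 10⁻³ → stable
Every interval has Δρ > 0: the column is stably stratified throughout.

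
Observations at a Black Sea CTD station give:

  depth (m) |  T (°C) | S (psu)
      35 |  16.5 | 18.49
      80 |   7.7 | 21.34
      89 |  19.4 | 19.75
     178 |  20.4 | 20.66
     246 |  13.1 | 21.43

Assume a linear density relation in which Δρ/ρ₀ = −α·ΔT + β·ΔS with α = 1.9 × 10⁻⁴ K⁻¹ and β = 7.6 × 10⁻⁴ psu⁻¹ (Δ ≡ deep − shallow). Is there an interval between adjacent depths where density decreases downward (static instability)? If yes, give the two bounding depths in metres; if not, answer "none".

80–89 m

Evaluate Δρ/ρ₀ = −αΔT + βΔS across each adjacent pair:
  35–80 m: −αΔT+βΔS = −(1.9 × 10⁻⁴)(-8.8)+(7.6 × 10⁻⁴)(+2.85) = 3.8 × 10⁻³ → stable
  80–89 m: −αΔT+βΔS = −(1.9 × 10⁻⁴)(+11.7)+(7.6 × 10⁻⁴)(-1.59) = -3.4 × 10⁻³ → UNSTABLE
  89–178 m: −αΔT+βΔS = −(1.9 × 10⁻⁴)(+1.0)+(7.6 × 10⁻⁴)(+0.91) = 5.0 × 10⁻⁴ → stable
  178–246 m: −αΔT+βΔS = −(1.9 × 10⁻⁴)(-7.3)+(7.6 × 10⁻⁴)(+0.77) = 2.0 × 10⁻³ → stable
The 80–89 m interval has Δρ < 0: lighter water underlies denser water.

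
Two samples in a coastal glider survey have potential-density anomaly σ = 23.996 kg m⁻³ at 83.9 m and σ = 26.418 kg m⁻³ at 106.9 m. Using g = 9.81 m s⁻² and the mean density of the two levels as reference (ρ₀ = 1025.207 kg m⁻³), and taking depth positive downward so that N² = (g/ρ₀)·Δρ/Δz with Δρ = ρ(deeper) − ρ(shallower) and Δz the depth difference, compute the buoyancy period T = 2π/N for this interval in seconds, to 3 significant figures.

198 s

Δρ = 1026.418 − 1023.996 = 2.422 kg m⁻³ over Δz = 106.9 − 83.9 = 23 m.
N² = (9.81/1025.207) × (2.422/23) = 1.0076 × 10⁻³ s⁻².
N = √(1.0076 × 10⁻³) = 0.031743 rad s⁻¹, so T = 2π/N = 197.94 s ≈ 198 s.
A positive N² confirms static stability across the interval.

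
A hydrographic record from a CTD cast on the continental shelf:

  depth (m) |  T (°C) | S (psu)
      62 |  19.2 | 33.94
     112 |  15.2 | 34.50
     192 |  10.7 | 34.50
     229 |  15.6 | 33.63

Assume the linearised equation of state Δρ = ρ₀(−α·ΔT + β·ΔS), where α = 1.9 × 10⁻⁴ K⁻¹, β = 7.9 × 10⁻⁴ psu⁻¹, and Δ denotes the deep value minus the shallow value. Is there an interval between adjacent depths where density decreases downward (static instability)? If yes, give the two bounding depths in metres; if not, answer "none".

Evaluate Δρ/ρ₀ = −αΔT + βΔS across each adjacent pair:
  62–112 m: −αΔT+βΔS = −(1.9 × 10⁻⁴)(-4.0)+(7.9 × 10⁻⁴)(+0.56) = 1.2 × 10⁻³ → stable
  112–192 m: −αΔT+βΔS = −(1.9 × 10⁻⁴)(-4.5)+(7.9 × 10⁻⁴)(+0.00) = 8.6 × 10⁻⁴ → stable
  192–229 m: −αΔT+βΔS = −(1.9 × 10⁻⁴)(+4.9)+(7.9 × 10⁻⁴)(-0.87) = -1.6 × 10⁻³ → UNSTABLE
The 192–229 m interval has Δρ < 0: lighter water underlies denser water.

192–229 m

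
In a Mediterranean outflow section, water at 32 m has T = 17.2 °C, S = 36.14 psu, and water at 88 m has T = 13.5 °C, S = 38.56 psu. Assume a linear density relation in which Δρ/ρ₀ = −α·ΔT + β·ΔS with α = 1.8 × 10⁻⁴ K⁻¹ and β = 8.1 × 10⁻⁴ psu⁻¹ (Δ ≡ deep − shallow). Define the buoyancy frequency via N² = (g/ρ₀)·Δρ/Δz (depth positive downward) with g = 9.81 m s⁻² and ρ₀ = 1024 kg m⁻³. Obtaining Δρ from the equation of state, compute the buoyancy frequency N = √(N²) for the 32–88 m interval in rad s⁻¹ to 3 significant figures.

0.0214 rad s⁻¹

ΔT = -3.7 K, ΔS = +2.42 psu (deep − shallow).
Δρ/ρ₀ = −αΔT + βΔS = 6.66 × 10⁻⁴ + 1.9602 × 10⁻³ = 2.6262 × 10⁻³, so Δρ ≈ 2.689 kg m⁻³.
N² = (g/ρ₀)·Δρ/Δz = g·(Δρ/ρ₀)/Δz = 9.81 × 2.6262 × 10⁻³ / 56 = 4.6005 × 10⁻⁴ s⁻².
N = √(4.6005 × 10⁻⁴) = 0.021449 rad s⁻¹ ≈ 0.0214 rad s⁻¹.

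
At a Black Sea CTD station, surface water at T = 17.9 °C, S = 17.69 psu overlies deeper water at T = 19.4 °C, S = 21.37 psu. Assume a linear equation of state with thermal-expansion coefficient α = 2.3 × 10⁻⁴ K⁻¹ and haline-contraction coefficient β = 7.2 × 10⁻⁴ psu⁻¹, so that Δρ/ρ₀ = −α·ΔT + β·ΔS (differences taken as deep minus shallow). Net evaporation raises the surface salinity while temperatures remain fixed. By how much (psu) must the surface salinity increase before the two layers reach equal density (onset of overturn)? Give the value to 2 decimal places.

Neutral buoyancy requires −α(T_deep − T_surf) + β(S_deep − S_surf′) = 0.
S_surf′ = S_deep − (α/β)·ΔT = 21.37 − (2.3 × 10⁻⁴/7.2 × 10⁻⁴)·(+1.5) = 20.8908 psu.
Increase required: 20.8908 − 17.69 = 3.2008 psu.

3.20 psu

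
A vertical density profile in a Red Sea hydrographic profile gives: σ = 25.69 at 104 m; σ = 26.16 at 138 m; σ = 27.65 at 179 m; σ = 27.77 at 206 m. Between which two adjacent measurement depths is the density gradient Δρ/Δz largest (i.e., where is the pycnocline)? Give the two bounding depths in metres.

Compute the density gradient over each adjacent pair:
  104–138 m: Δρ/Δz = 0.47/34 = 0.014 kg m⁻⁴
  138–179 m: Δρ/Δz = 1.49/41 = 0.036 kg m⁻⁴
  179–206 m: Δρ/Δz = 0.12/27 = 4.4 × 10⁻³ kg m⁻⁴
The largest gradient is in the 138–179 m interval — the pycnocline.

138–179 m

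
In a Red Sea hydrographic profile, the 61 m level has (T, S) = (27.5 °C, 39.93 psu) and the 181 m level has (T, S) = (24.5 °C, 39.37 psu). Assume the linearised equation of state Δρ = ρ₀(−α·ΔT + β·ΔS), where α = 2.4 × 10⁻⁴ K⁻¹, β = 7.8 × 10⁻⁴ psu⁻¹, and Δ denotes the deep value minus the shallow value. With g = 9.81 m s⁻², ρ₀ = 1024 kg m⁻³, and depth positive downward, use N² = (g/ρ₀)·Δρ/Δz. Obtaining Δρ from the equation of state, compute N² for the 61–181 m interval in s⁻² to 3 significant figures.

ΔT = -3.0 K, ΔS = -0.56 psu (deep − shallow).
Δρ/ρ₀ = −αΔT + βΔS = 7.20 × 10⁻⁴ − 4.368 × 10⁻⁴ = 2.832 × 10⁻⁴, so Δρ ≈ 0.2900 kg m⁻³.
N² = (g/ρ₀)·Δρ/Δz = g·(Δρ/ρ₀)/Δz = 9.81 × 2.832 × 10⁻⁴ / 120 = 2.3152 × 10⁻⁵ s⁻² ≈ 2.32 × 10⁻⁵ s⁻².

2.32 × 10⁻⁵ s⁻²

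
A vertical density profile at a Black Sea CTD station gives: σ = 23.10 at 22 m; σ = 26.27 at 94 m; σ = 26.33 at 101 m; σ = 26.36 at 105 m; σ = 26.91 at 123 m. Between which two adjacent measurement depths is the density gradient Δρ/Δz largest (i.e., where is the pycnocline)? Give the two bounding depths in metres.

22–94 m

Compute the density gradient over each adjacent pair:
  22–94 m: Δρ/Δz = 3.17/72 = 0.044 kg m⁻⁴
  94–101 m: Δρ/Δz = 0.06/7 = 8.6 × 10⁻³ kg m⁻⁴
  101–105 m: Δρ/Δz = 0.03/4 = 7.5 × 10⁻³ kg m⁻⁴
  105–123 m: Δρ/Δz = 0.55/18 = 0.031 kg m⁻⁴
The largest gradient is in the 22–94 m interval — the pycnocline.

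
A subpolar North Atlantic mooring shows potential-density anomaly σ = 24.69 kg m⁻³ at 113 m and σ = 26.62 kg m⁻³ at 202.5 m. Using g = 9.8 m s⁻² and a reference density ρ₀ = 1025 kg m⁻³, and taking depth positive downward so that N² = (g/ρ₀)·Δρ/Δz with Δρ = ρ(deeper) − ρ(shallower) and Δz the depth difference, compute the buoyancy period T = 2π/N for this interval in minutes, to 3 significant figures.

7.29 min

Δρ = 1026.62 − 1024.69 = 1.93 kg m⁻³ over Δz = 202.5 − 113 = 89.5 m.
N² = (9.8/1025) × (1.93/89.5) = 2.0618 × 10⁻⁴ s⁻².
N = √(2.0618 × 10⁻⁴) = 0.014359 rad s⁻¹, so T = 2π/N = 437.58 s = 7.2930 min ≈ 7.29 min.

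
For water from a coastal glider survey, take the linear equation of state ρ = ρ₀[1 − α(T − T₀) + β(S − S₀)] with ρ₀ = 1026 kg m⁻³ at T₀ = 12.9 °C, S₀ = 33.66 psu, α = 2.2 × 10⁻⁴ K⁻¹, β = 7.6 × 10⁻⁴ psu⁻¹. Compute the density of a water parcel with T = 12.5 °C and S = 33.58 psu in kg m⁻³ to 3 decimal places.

1026.028 kg m⁻³

T − T₀ = -0.4 K, S − S₀ = -0.08 psu.
Bracket = 1 − α·(-0.4) + β·(-0.08) = 1 + (2.72 × 10⁻⁵) = 1.0000272.
ρ = 1026 × 1.0000272 = 1026.028 kg m⁻³.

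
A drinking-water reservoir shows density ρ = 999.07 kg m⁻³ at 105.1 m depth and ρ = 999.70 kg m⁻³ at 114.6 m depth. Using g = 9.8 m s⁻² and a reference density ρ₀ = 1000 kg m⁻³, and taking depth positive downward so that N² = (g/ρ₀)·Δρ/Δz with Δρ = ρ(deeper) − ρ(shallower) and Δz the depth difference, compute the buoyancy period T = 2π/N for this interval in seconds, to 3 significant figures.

246 s

Δρ = 999.70 − 999.07 = 0.63 kg m⁻³ over Δz = 114.6 − 105.1 = 9.5 m.
N² = (9.8/1000) × (0.63/9.5) = 6.4989 × 10⁻⁴ s⁻².
N = √(6.4989 × 10⁻⁴) = 0.025493 rad s⁻¹, so T = 2π/N = 246.47 s ≈ 246 s.
N² > 0, so the interval is statically stable.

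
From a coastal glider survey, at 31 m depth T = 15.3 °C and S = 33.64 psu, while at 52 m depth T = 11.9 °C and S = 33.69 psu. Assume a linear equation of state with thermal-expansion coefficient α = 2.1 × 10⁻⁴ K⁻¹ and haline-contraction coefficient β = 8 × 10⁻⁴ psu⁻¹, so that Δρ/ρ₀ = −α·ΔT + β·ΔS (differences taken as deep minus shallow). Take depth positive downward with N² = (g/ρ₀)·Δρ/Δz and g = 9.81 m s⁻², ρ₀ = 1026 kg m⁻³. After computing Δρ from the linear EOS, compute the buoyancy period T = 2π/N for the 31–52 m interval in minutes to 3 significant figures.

5.58 min

ΔT = -3.4 K, ΔS = +0.05 psu (deep − shallow).
Δρ/ρ₀ = −αΔT + βΔS = 7.14 × 10⁻⁴ + 4.00 × 10⁻⁵ = 7.54 × 10⁻⁴, so Δρ ≈ 0.7736 kg m⁻³.
N² = (g/ρ₀)·Δρ/Δz = g·(Δρ/ρ₀)/Δz = 9.81 × 7.54 × 10⁻⁴ / 21 = 3.5223 × 10⁻⁴ s⁻².
N = √(3.5223 × 10⁻⁴) = 0.018768 rad s⁻¹ → T = 2π/N = 334.78 s = 5.5797 min ≈ 5.58 min.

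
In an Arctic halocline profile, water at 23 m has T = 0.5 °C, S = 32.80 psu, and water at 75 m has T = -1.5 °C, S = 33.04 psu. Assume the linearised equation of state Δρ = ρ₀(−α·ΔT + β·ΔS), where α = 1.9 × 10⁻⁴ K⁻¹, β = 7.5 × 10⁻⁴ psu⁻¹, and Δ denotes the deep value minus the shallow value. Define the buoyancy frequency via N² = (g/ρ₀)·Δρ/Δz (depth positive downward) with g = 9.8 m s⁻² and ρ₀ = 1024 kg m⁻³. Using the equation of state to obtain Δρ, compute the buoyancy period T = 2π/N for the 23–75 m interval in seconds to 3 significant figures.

612 s

ΔT = -2.0 K, ΔS = +0.24 psu (deep − shallow).
Δρ/ρ₀ = −αΔT + βΔS = 3.80 × 10⁻⁴ + 1.80 × 10⁻⁴ = 5.60 × 10⁻⁴, so Δρ ≈ 0.5734 kg m⁻³.
N² = (g/ρ₀)·Δρ/Δz = g·(Δρ/ρ₀)/Δz = 9.8 × 5.60 × 10⁻⁴ / 52 = 1.0554 × 10⁻⁴ s⁻².
N = √(1.0554 × 10⁻⁴) = 0.010273 rad s⁻¹ → T = 2π/N = 611.62 s ≈ 612 s.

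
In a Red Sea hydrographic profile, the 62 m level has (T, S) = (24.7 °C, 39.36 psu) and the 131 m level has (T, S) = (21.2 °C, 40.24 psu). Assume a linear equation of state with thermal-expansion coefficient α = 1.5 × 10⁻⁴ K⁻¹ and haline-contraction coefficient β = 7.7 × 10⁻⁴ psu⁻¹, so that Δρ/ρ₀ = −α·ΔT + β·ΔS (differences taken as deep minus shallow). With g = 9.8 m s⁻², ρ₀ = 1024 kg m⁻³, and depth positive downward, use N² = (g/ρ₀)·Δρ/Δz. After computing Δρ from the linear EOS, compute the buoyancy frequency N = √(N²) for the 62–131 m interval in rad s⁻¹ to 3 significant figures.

ΔT = -3.5 K, ΔS = +0.88 psu (deep − shallow).
Δρ/ρ₀ = −αΔT + βΔS = 5.25 × 10⁻⁴ + 6.776 × 10⁻⁴ = 1.2026 × 10⁻³, so Δρ ≈ 1.231 kg m⁻³.
N² = (g/ρ₀)·Δρ/Δz = g·(Δρ/ρ₀)/Δz = 9.8 × 1.2026 × 10⁻³ / 69 = 1.7080 × 10⁻⁴ s⁻².
N = √(1.7080 × 10⁻⁴) = 0.013069 rad s⁻¹ ≈ 0.0131 rad s⁻¹.

0.0131 rad s⁻¹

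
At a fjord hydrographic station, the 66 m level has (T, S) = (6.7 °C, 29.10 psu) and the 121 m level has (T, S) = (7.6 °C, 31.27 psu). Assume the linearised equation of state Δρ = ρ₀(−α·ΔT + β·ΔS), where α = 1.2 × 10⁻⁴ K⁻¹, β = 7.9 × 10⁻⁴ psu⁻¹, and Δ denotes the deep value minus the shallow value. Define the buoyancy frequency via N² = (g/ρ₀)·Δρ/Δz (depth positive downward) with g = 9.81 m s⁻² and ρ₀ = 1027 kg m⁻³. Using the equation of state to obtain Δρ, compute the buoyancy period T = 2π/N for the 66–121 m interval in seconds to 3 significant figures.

371 s

ΔT = +0.9 K, ΔS = +2.17 psu (deep − shallow).
Δρ/ρ₀ = −αΔT + βΔS = -1.08 × 10⁻⁴ + 1.7143 × 10⁻³ = 1.6063 × 10⁻³, so Δρ ≈ 1.650 kg m⁻³.
N² = (g/ρ₀)·Δρ/Δz = g·(Δρ/ρ₀)/Δz = 9.81 × 1.6063 × 10⁻³ / 55 = 2.8651 × 10⁻⁴ s⁻².
N = √(2.8651 × 10⁻⁴) = 0.016927 rad s⁻¹ → T = 2π/N = 371.19 s ≈ 371 s.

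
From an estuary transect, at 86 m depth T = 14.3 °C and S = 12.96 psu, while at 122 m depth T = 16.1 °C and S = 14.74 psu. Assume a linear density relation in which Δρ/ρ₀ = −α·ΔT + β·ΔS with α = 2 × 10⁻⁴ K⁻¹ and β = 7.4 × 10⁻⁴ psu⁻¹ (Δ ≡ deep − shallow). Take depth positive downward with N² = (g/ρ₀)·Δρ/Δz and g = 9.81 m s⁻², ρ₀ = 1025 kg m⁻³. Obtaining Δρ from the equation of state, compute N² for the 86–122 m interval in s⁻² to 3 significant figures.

ΔT = +1.8 K, ΔS = +1.78 psu (deep − shallow).
Δρ/ρ₀ = −αΔT + βΔS = -3.60 × 10⁻⁴ + 1.3172 × 10⁻³ = 9.572 × 10⁻⁴, so Δρ ≈ 0.9811 kg m⁻³.
N² = (g/ρ₀)·Δρ/Δz = g·(Δρ/ρ₀)/Δz = 9.81 × 9.572 × 10⁻⁴ / 36 = 2.6084 × 10⁻⁴ s⁻² ≈ 2.61 × 10⁻⁴ s⁻².

2.61 × 10⁻⁴ s⁻²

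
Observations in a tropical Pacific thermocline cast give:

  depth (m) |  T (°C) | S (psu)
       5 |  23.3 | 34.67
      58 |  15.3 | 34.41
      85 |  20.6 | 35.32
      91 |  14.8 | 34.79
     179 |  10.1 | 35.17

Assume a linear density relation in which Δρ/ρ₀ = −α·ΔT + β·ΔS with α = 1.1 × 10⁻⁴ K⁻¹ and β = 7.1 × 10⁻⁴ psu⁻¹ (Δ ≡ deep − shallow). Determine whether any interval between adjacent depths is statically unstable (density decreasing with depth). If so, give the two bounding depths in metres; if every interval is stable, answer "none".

none

Evaluate Δρ/ρ₀ = −αΔT + βΔS across each adjacent pair:
  5–58 m: −αΔT+βΔS = −(1.1 × 10⁻⁴)(-8.0)+(7.1 × 10⁻⁴)(-0.26) = 7.0 × 10⁻⁴ → stable
  58–85 m: −αΔT+βΔS = −(1.1 × 10⁻⁴)(+5.3)+(7.1 × 10⁻⁴)(+0.91) = 6.3 × 10⁻⁵ → stable
  85–91 m: −αΔT+βΔS = −(1.1 × 10⁻⁴)(-5.8)+(7.1 × 10⁻⁴)(-0.53) = 2.6 × 10⁻⁴ → stable
  91–179 m: −αΔT+βΔS = −(1.1 × 10⁻⁴)(-4.7)+(7.1 × 10⁻⁴)(+0.38) = 7.9 × 10⁻⁴ → stable
Every interval has Δρ > 0: the column is stably stratified throughout.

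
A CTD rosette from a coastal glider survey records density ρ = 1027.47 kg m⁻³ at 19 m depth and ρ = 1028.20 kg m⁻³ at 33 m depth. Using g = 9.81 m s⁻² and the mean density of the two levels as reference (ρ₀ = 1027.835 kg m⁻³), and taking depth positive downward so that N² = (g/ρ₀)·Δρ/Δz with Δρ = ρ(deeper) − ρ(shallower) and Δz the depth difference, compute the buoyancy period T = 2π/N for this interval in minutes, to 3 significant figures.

4.69 min

Δρ = 1028.20 − 1027.47 = 0.73 kg m⁻³ over Δz = 33 − 19 = 14 m.
N² = (9.81/1027.835) × (0.73/14) = 4.9767 × 10⁻⁴ s⁻².
N = √(4.9767 × 10⁻⁴) = 0.022309 rad s⁻¹, so T = 2π/N = 281.64 s = 4.6940 min ≈ 4.69 min.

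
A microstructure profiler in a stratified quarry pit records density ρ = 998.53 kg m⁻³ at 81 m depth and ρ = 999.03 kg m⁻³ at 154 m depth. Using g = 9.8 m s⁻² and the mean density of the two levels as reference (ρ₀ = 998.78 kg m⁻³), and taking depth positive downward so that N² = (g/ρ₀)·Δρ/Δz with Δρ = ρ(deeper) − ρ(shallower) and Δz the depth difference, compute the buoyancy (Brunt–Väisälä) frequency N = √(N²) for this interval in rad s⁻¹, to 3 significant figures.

8.20 × 10⁻³ rad s⁻¹

Δρ = 999.03 − 998.53 = 0.50 kg m⁻³ over Δz = 154 − 81 = 73 m.
N² = (9.8/998.78) × (0.50/73) = 6.7205 × 10⁻⁵ s⁻².
N = √(6.7205 × 10⁻⁵) = 8.1979 × 10⁻³ rad s⁻¹ ≈ 8.20 × 10⁻³ rad s⁻¹.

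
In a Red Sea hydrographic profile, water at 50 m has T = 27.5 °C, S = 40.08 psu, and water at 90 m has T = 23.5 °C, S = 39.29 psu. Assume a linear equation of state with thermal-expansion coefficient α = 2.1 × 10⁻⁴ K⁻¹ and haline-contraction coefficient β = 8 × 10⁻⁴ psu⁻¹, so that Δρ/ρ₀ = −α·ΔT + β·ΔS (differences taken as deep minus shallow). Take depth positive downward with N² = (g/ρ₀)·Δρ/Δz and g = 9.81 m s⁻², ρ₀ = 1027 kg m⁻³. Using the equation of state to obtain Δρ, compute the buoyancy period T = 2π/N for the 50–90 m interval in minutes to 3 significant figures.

ΔT = -4.0 K, ΔS = -0.79 psu (deep − shallow).
Δρ/ρ₀ = −αΔT + βΔS = 8.40 × 10⁻⁴ − 6.32 × 10⁻⁴ = 2.08 × 10⁻⁴, so Δρ ≈ 0.2136 kg m⁻³.
N² = (g/ρ₀)·Δρ/Δz = g·(Δρ/ρ₀)/Δz = 9.81 × 2.08 × 10⁻⁴ / 40 = 5.1012 × 10⁻⁵ s⁻².
N = √(5.1012 × 10⁻⁵) = 7.1423 × 10⁻³ rad s⁻¹ → T = 2π/N = 879.71 s = 14.662 min ≈ 14.7 min.

14.7 min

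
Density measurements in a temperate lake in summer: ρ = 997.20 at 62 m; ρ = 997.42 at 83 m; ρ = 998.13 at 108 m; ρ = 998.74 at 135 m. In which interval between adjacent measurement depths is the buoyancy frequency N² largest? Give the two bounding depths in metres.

83–108 m

Compute the density gradient over each adjacent pair:
  62–83 m: Δρ/Δz = 0.22/21 = 0.010 kg m⁻⁴
  83–108 m: Δρ/Δz = 0.71/25 = 0.028 kg m⁻⁴
  108–135 m: Δρ/Δz = 0.61/27 = 0.023 kg m⁻⁴
The largest gradient is in the 83–108 m interval — the pycnocline.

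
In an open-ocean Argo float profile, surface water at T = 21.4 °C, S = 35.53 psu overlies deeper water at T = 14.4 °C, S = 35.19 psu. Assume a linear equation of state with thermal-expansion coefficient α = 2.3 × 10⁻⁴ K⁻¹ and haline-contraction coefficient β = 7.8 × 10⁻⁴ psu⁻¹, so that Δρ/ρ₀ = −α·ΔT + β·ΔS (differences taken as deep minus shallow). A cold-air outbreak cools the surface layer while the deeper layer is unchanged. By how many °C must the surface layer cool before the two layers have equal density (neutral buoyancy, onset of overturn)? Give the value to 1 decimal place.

5.8 °C

Neutral buoyancy requires Δρ = 0, i.e. −α(T_deep − T_surf′) + β(S_deep − S_surf) = 0.
T_surf′ = T_deep − (β/α)·ΔS = 14.4 − (7.8 × 10⁻⁴/2.3 × 10⁻⁴)·(-0.34) = 15.553 °C.
Cooling required: 21.4 − (15.553) = 5.847 °C.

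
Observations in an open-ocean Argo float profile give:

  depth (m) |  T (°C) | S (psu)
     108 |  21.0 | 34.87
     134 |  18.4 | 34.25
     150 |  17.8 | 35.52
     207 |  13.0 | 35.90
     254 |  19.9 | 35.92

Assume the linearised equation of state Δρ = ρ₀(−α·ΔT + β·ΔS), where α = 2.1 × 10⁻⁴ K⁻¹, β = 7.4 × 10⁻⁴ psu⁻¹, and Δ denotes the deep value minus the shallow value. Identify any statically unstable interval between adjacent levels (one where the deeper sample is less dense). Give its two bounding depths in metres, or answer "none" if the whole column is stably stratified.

207–254 m

Evaluate Δρ/ρ₀ = −αΔT + βΔS across each adjacent pair:
  108–134 m: −αΔT+βΔS = −(2.1 × 10⁻⁴)(-2.6)+(7.4 × 10⁻⁴)(-0.62) = 8.7 × 10⁻⁵ → stable
  134–150 m: −αΔT+βΔS = −(2.1 × 10⁻⁴)(-0.6)+(7.4 × 10⁻⁴)(+1.27) = 1.1 × 10⁻³ → stable
  150–207 m: −αΔT+βΔS = −(2.1 × 10⁻⁴)(-4.8)+(7.4 × 10⁻⁴)(+0.38) = 1.3 × 10⁻³ → stable
  207–254 m: −αΔT+βΔS = −(2.1 × 10⁻⁴)(+6.9)+(7.4 × 10⁻⁴)(+0.02) = -1.4 × 10⁻³ → UNSTABLE
The 207–254 m interval has Δρ < 0: lighter water underlies denser water.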